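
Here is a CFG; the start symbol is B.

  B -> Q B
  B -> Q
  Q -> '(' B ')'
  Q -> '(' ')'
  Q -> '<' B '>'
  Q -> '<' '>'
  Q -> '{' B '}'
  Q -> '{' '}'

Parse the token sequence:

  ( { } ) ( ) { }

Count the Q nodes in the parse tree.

4

[B [Q ( [B [Q { }]] )] [B [Q ( )] [B [Q { }]]]]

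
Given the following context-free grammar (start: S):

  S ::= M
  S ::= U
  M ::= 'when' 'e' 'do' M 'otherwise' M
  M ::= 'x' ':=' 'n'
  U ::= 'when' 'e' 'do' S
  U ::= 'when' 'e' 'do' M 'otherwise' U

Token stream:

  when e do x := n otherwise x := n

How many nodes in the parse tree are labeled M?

[S [M when e do [M x := n] otherwise [M x := n]]]

3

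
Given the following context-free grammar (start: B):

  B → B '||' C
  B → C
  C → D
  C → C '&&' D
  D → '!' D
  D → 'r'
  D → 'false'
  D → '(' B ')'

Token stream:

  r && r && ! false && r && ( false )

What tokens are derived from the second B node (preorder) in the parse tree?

[B [C [C [C [C [C [D r]] && [D r]] && [D ! [D false]]] && [D r]] && [D ( [B [C [D false]]] )]]]

false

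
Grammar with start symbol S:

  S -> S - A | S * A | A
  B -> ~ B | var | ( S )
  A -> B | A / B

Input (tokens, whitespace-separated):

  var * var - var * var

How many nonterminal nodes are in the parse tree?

[S [S [S [S [A [B var]]] * [A [B var]]] - [A [B var]]] * [A [B var]]]

12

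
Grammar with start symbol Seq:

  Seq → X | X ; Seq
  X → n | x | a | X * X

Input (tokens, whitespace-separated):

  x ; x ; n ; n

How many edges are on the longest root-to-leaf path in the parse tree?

5

[Seq [X x] ; [Seq [X x] ; [Seq [X n] ; [Seq [X n]]]]]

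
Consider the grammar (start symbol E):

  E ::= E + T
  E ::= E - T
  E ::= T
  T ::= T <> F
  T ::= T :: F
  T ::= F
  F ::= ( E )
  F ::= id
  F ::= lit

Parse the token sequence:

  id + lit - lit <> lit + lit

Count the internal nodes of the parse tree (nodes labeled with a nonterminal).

[E [E [E [E [T [F id]]] + [T [F lit]]] - [T [T [F lit]] <> [F lit]]] + [T [F lit]]]

14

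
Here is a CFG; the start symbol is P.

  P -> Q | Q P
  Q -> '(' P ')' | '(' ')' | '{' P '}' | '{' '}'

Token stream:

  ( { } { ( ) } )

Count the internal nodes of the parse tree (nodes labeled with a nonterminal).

8

[P [Q ( [P [Q { }] [P [Q { [P [Q ( )]] }]]] )]]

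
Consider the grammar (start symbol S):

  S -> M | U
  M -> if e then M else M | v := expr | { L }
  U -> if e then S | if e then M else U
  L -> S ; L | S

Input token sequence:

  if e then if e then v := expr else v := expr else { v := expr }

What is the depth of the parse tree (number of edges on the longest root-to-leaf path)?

6

[S [M if e then [M if e then [M v := expr] else [M v := expr]] else [M { [L [S [M v := expr]]] }]]]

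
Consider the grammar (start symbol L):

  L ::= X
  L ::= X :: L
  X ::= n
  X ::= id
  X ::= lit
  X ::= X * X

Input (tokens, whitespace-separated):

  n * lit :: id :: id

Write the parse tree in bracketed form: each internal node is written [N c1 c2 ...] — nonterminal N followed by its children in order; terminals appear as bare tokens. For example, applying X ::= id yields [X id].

L
X :: L
X * X :: L
n * X :: L
n * lit :: L
n * lit :: X :: L
n * lit :: id :: L
n * lit :: id :: X
n * lit :: id :: id

[L [X [X n] * [X lit]] :: [L [X id] :: [L [X id]]]]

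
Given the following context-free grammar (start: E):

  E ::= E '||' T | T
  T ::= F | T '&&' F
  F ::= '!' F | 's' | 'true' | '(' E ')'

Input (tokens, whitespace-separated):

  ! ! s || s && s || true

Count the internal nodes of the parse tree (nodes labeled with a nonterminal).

[E [E [E [T [F ! [F ! [F s]]]]] || [T [T [F s]] && [F s]]] || [T [F true]]]

13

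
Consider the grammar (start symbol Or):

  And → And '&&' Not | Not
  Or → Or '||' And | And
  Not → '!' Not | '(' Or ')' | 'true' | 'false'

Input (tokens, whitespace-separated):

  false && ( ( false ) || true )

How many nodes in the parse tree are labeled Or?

[Or [And [And [Not false]] && [Not ( [Or [Or [And [Not ( [Or [And [Not false]]] )]]] || [And [Not true]]] )]]]

4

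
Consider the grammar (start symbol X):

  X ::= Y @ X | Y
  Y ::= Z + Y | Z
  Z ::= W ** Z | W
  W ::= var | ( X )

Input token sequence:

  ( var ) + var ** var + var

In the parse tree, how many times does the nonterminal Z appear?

[X [Y [Z [W ( [X [Y [Z [W var]]]] )]] + [Y [Z [W var] ** [Z [W var]]] + [Y [Z [W var]]]]]]

5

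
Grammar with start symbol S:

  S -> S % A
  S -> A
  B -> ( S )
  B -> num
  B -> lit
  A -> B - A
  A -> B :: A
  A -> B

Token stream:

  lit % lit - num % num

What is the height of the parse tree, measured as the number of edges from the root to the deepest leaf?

[S [S [S [A [B lit]]] % [A [B lit] - [A [B num]]]] % [A [B num]]]

5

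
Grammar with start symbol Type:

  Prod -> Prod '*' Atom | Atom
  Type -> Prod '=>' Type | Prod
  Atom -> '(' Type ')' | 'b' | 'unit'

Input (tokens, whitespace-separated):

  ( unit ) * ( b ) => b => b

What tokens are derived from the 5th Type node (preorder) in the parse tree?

[Type [Prod [Prod [Atom ( [Type [Prod [Atom unit]]] )]] * [Atom ( [Type [Prod [Atom b]]] )]] => [Type [Prod [Atom b]] => [Type [Prod [Atom b]]]]]

b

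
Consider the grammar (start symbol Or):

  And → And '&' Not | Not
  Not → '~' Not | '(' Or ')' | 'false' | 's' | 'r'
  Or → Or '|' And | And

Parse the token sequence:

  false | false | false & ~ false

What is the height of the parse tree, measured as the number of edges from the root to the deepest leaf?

[Or [Or [Or [And [Not false]]] | [And [Not false]]] | [And [And [Not false]] & [Not ~ [Not false]]]]

5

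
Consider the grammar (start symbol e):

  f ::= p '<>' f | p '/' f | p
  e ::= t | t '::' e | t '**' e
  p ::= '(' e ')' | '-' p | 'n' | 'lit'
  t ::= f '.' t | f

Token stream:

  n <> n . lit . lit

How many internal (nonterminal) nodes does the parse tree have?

[e [t [f [p n] <> [f [p n]]] . [t [f [p lit]] . [t [f [p lit]]]]]]

12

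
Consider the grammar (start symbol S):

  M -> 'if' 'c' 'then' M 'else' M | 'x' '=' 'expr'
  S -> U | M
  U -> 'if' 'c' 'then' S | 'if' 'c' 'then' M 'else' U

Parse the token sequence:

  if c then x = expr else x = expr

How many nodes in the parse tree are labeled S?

1

[S [M if c then [M x = expr] else [M x = expr]]]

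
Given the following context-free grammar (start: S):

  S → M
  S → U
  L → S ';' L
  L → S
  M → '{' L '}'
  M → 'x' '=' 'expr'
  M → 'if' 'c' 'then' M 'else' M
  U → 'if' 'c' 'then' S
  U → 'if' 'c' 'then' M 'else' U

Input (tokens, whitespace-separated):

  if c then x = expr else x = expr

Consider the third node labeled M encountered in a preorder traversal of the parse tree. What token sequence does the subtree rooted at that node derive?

x = expr

[S [M if c then [M x = expr] else [M x = expr]]]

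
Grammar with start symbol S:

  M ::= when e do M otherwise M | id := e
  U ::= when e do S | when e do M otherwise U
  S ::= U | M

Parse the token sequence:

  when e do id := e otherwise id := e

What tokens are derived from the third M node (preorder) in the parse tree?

[S [M when e do [M id := e] otherwise [M id := e]]]

id := e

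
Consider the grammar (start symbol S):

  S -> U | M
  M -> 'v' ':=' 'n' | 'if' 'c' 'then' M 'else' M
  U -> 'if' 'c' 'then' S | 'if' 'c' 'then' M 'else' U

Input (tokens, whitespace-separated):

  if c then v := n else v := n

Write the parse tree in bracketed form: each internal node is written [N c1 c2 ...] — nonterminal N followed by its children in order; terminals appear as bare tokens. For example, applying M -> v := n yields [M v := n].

[S [M if c then [M v := n] else [M v := n]]]

S
M
if c then M else M
if c then v := n else M
if c then v := n else v := n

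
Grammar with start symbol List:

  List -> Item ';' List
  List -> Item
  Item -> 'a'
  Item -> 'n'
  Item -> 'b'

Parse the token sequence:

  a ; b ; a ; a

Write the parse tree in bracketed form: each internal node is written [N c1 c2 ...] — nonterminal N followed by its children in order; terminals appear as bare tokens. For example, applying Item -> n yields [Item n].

[List [Item a] ; [List [Item b] ; [List [Item a] ; [List [Item a]]]]]

List
Item ; List
a ; List
a ; Item ; List
a ; b ; List
a ; b ; Item ; List
a ; b ; a ; List
a ; b ; a ; Item
a ; b ; a ; a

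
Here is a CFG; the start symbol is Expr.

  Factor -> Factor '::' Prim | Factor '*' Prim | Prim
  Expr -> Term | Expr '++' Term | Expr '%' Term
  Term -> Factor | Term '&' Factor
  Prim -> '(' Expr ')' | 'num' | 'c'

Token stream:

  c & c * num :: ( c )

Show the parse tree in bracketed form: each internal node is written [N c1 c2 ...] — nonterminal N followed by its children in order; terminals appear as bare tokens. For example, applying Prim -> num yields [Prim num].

Expr
Term
Term & Factor
Factor & Factor
Prim & Factor
c & Factor
c & Factor :: Prim
c & Factor * Prim :: Prim
c & Prim * Prim :: Prim
c & c * Prim :: Prim
c & c * num :: Prim
c & c * num :: ( Expr )
c & c * num :: ( Term )
c & c * num :: ( Factor )
c & c * num :: ( Prim )
c & c * num :: ( c )

[Expr [Term [Term [Factor [Prim c]]] & [Factor [Factor [Factor [Prim c]] * [Prim num]] :: [Prim ( [Expr [Term [Factor [Prim c]]]] )]]]]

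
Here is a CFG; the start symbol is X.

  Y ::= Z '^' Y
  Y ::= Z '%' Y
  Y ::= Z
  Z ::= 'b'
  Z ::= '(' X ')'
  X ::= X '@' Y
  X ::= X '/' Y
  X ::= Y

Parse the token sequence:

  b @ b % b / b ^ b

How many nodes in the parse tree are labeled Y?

5

[X [X [X [Y [Z b]]] @ [Y [Z b] % [Y [Z b]]]] / [Y [Z b] ^ [Y [Z b]]]]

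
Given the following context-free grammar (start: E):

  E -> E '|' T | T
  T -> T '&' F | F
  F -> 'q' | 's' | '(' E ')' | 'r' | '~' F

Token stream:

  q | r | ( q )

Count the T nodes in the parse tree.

4

[E [E [E [T [F q]]] | [T [F r]]] | [T [F ( [E [T [F q]]] )]]]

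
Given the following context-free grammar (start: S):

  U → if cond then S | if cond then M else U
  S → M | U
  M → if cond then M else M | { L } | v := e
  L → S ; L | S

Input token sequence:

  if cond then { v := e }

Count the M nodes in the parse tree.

[S [U if cond then [S [M { [L [S [M v := e]]] }]]]]

2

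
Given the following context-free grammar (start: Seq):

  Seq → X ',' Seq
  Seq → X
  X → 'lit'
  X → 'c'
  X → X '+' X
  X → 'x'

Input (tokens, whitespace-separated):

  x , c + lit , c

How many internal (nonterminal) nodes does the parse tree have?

[Seq [X x] , [Seq [X [X c] + [X lit]] , [Seq [X c]]]]

8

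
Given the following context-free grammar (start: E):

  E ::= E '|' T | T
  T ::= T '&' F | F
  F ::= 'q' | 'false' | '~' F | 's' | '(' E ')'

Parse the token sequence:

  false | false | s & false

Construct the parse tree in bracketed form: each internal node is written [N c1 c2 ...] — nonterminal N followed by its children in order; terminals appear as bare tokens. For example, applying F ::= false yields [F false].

E
E | T
E | T | T
T | T | T
F | T | T
false | T | T
false | F | T
false | false | T
false | false | T & F
false | false | F & F
false | false | s & F
false | false | s & false

[E [E [E [T [F false]]] | [T [F false]]] | [T [T [F s]] & [F false]]]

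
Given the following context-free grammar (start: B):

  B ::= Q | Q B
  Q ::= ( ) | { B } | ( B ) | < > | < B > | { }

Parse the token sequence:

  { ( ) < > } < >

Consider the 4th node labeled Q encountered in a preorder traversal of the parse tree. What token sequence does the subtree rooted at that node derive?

[B [Q { [B [Q ( )] [B [Q < >]]] }] [B [Q < >]]]

< >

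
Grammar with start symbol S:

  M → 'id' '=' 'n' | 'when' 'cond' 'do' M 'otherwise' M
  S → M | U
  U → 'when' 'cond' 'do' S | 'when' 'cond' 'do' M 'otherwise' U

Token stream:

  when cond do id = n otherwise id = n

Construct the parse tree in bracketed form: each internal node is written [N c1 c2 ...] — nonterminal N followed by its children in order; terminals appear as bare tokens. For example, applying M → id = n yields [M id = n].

[S [M when cond do [M id = n] otherwise [M id = n]]]

S
M
when cond do M otherwise M
when cond do id = n otherwise M
when cond do id = n otherwise id = n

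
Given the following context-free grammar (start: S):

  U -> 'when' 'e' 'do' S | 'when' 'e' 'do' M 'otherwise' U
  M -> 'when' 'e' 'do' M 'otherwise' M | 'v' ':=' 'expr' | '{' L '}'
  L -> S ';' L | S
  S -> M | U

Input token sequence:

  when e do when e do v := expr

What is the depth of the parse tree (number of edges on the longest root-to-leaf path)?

6

[S [U when e do [S [U when e do [S [M v := expr]]]]]]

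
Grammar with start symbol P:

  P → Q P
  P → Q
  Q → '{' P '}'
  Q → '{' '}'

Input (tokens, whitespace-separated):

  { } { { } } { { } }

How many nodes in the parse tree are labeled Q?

[P [Q { }] [P [Q { [P [Q { }]] }] [P [Q { [P [Q { }]] }]]]]

5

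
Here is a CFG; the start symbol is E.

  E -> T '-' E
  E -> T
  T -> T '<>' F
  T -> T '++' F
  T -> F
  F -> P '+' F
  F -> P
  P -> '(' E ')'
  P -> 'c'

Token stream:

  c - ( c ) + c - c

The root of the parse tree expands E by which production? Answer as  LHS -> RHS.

[E [T [F [P c]]] - [E [T [F [P ( [E [T [F [P c]]]] )] + [F [P c]]]] - [E [T [F [P c]]]]]]

E -> T '-' E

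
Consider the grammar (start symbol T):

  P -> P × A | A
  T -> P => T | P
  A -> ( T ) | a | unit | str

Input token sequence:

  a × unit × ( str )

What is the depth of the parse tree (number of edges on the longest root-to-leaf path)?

6

[T [P [P [P [A a]] × [A unit]] × [A ( [T [P [A str]]] )]]]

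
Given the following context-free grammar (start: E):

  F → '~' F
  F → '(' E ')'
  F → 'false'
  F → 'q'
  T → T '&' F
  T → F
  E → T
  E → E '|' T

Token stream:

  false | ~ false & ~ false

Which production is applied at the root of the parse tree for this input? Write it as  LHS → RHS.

[E [E [T [F false]]] | [T [T [F ~ [F false]]] & [F ~ [F false]]]]

E → E '|' T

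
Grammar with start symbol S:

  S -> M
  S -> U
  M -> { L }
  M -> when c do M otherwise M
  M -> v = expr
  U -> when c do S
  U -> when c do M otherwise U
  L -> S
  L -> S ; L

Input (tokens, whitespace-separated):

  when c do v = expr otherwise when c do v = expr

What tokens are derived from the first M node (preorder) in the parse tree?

[S [U when c do [M v = expr] otherwise [U when c do [S [M v = expr]]]]]

v = expr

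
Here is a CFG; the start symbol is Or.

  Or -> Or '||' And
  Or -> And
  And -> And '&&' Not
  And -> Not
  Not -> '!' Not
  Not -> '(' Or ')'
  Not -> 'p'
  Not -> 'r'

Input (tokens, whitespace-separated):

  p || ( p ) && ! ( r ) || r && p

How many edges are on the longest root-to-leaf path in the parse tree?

8

[Or [Or [Or [And [Not p]]] || [And [And [Not ( [Or [And [Not p]]] )]] && [Not ! [Not ( [Or [And [Not r]]] )]]]] || [And [And [Not r]] && [Not p]]]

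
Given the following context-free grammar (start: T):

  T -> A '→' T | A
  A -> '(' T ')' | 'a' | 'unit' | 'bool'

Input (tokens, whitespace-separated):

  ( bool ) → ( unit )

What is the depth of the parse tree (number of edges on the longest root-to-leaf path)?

[T [A ( [T [A bool]] )] → [T [A ( [T [A unit]] )]]]

5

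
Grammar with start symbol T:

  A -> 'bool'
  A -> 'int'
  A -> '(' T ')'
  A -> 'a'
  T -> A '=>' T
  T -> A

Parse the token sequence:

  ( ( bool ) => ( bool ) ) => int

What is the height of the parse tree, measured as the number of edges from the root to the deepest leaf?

[T [A ( [T [A ( [T [A bool]] )] => [T [A ( [T [A bool]] )]]] )] => [T [A int]]]

7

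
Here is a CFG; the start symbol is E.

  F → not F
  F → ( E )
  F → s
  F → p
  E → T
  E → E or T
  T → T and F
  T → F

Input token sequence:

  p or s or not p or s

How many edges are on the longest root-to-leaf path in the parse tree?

6

[E [E [E [E [T [F p]]] or [T [F s]]] or [T [F not [F p]]]] or [T [F s]]]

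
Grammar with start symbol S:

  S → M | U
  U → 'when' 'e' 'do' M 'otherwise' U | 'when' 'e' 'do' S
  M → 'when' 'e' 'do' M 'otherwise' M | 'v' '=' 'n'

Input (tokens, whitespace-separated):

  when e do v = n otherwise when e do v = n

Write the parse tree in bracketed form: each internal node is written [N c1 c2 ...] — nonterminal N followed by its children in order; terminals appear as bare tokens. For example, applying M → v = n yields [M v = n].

[S [U when e do [M v = n] otherwise [U when e do [S [M v = n]]]]]

S
U
when e do M otherwise U
when e do v = n otherwise U
when e do v = n otherwise when e do S
when e do v = n otherwise when e do M
when e do v = n otherwise when e do v = n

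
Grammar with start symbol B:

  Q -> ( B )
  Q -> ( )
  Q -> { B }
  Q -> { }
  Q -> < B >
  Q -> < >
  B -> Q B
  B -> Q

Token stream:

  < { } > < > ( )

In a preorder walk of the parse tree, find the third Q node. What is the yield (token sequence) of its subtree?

[B [Q < [B [Q { }]] >] [B [Q < >] [B [Q ( )]]]]

< >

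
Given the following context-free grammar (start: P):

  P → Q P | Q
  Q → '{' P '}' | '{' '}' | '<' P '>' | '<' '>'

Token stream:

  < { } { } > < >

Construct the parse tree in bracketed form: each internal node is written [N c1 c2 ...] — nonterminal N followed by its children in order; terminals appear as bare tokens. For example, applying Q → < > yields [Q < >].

[P [Q < [P [Q { }] [P [Q { }]]] >] [P [Q < >]]]

P
Q P
< P > P
< Q P > P
< { } P > P
< { } Q > P
< { } { } > P
< { } { } > Q
< { } { } > < >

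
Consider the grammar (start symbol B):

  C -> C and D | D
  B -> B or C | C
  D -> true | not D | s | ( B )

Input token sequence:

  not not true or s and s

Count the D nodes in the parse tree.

[B [B [C [D not [D not [D true]]]]] or [C [C [D s]] and [D s]]]

5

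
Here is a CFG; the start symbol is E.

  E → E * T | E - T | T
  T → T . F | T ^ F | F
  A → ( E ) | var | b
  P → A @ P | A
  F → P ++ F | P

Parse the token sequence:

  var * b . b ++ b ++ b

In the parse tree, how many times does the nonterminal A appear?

5

[E [E [T [F [P [A var]]]]] * [T [T [F [P [A b]]]] . [F [P [A b]] ++ [F [P [A b]] ++ [F [P [A b]]]]]]]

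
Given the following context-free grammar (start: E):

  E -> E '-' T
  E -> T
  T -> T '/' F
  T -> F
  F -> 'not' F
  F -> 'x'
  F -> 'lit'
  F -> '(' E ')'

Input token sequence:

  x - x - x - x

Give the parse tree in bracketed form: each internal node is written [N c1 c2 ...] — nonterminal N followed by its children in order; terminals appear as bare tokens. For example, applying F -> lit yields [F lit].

[E [E [E [E [T [F x]]] - [T [F x]]] - [T [F x]]] - [T [F x]]]

E
E - T
E - T - T
E - T - T - T
T - T - T - T
F - T - T - T
x - T - T - T
x - F - T - T
x - x - T - T
x - x - F - T
x - x - x - T
x - x - x - F
x - x - x - x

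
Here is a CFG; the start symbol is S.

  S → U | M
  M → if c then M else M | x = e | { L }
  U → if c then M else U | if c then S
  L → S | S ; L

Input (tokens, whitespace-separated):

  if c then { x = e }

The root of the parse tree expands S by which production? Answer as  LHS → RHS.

[S [U if c then [S [M { [L [S [M x = e]]] }]]]]

S → U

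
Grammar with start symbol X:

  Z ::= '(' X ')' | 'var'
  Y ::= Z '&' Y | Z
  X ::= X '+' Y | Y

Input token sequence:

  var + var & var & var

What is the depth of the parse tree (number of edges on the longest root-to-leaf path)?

5

[X [X [Y [Z var]]] + [Y [Z var] & [Y [Z var] & [Y [Z var]]]]]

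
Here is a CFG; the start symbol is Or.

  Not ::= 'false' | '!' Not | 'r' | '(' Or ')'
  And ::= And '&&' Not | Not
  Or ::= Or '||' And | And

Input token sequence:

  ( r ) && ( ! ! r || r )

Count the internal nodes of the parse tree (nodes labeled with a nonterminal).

16

[Or [And [And [Not ( [Or [And [Not r]]] )]] && [Not ( [Or [Or [And [Not ! [Not ! [Not r]]]]] || [And [Not r]]] )]]]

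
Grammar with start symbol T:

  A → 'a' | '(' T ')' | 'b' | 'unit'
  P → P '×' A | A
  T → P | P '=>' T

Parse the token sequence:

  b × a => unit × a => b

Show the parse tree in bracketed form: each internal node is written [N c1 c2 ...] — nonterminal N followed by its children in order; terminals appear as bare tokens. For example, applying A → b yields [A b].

T
P => T
P × A => T
A × A => T
b × A => T
b × a => T
b × a => P => T
b × a => P × A => T
b × a => A × A => T
b × a => unit × A => T
b × a => unit × a => T
b × a => unit × a => P
b × a => unit × a => A
b × a => unit × a => b

[T [P [P [A b]] × [A a]] => [T [P [P [A unit]] × [A a]] => [T [P [A b]]]]]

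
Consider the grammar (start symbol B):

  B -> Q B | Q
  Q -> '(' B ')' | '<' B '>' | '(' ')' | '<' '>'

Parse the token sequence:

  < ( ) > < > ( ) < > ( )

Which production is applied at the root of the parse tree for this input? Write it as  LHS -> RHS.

[B [Q < [B [Q ( )]] >] [B [Q < >] [B [Q ( )] [B [Q < >] [B [Q ( )]]]]]]

B -> Q B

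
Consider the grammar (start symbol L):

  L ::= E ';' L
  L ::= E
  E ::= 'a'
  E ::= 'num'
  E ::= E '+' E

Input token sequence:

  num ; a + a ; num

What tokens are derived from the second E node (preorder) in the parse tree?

[L [E num] ; [L [E [E a] + [E a]] ; [L [E num]]]]

a + a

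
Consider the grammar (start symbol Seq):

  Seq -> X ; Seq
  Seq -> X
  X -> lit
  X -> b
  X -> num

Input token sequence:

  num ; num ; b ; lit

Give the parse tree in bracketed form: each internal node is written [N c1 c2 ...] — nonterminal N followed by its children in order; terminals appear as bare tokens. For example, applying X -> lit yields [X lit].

[Seq [X num] ; [Seq [X num] ; [Seq [X b] ; [Seq [X lit]]]]]

Seq
X ; Seq
num ; Seq
num ; X ; Seq
num ; num ; Seq
num ; num ; X ; Seq
num ; num ; b ; Seq
num ; num ; b ; X
num ; num ; b ; lit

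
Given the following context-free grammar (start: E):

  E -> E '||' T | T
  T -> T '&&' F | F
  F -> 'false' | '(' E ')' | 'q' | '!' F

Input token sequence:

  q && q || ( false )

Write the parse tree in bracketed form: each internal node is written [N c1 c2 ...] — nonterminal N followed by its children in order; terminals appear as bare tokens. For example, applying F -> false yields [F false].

[E [E [T [T [F q]] && [F q]]] || [T [F ( [E [T [F false]]] )]]]

E
E || T
T || T
T && F || T
F && F || T
q && F || T
q && q || T
q && q || F
q && q || ( E )
q && q || ( T )
q && q || ( F )
q && q || ( false )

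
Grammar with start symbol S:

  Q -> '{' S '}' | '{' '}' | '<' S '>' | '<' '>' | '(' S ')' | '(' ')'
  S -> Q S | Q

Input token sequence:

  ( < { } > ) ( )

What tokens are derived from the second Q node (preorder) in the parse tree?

[S [Q ( [S [Q < [S [Q { }]] >]] )] [S [Q ( )]]]

< { } >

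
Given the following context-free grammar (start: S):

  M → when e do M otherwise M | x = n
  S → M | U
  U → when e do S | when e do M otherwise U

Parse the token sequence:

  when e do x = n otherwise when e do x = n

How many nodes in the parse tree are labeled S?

[S [U when e do [M x = n] otherwise [U when e do [S [M x = n]]]]]

2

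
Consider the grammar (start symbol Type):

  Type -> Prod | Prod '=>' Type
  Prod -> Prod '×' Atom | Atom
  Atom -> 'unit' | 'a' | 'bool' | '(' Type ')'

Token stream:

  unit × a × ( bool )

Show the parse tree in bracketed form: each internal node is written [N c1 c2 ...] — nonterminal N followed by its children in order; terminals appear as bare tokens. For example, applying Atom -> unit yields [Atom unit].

[Type [Prod [Prod [Prod [Atom unit]] × [Atom a]] × [Atom ( [Type [Prod [Atom bool]]] )]]]

Type
Prod
Prod × Atom
Prod × Atom × Atom
Atom × Atom × Atom
unit × Atom × Atom
unit × a × Atom
unit × a × ( Type )
unit × a × ( Prod )
unit × a × ( Atom )
unit × a × ( bool )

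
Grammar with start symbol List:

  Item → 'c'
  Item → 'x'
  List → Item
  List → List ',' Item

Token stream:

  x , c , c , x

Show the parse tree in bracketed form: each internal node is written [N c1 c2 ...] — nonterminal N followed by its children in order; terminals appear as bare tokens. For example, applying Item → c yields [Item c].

List
List , Item
List , Item , Item
List , Item , Item , Item
Item , Item , Item , Item
x , Item , Item , Item
x , c , Item , Item
x , c , c , Item
x , c , c , x

[List [List [List [List [Item x]] , [Item c]] , [Item c]] , [Item x]]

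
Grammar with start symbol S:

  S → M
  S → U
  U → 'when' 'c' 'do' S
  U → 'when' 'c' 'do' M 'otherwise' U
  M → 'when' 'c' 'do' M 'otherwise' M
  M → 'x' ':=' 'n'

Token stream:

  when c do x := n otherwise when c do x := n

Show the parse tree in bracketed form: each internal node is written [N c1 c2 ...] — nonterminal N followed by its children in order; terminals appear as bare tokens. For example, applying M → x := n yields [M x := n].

[S [U when c do [M x := n] otherwise [U when c do [S [M x := n]]]]]

S
U
when c do M otherwise U
when c do x := n otherwise U
when c do x := n otherwise when c do S
when c do x := n otherwise when c do M
when c do x := n otherwise when c do x := n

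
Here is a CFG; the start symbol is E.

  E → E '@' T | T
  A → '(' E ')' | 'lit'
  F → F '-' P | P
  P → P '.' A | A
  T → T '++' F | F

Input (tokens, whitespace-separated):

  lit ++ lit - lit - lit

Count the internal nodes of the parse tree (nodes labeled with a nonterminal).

15

[E [T [T [F [P [A lit]]]] ++ [F [F [F [P [A lit]]] - [P [A lit]]] - [P [A lit]]]]]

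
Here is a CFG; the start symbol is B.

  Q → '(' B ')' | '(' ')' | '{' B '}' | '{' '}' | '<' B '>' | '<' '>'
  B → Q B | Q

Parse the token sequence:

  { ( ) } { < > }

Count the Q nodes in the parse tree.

4

[B [Q { [B [Q ( )]] }] [B [Q { [B [Q < >]] }]]]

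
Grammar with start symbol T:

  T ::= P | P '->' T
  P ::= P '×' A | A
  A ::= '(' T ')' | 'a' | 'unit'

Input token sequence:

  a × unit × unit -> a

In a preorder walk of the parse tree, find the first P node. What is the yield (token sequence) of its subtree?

[T [P [P [P [A a]] × [A unit]] × [A unit]] -> [T [P [A a]]]]

a × unit × unit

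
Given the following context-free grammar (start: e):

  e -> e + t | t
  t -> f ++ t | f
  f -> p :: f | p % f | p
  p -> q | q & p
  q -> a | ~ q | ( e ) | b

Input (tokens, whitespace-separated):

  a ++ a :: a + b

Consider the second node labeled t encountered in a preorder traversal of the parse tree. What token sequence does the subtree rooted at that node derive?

a :: a

[e [e [t [f [p [q a]]] ++ [t [f [p [q a]] :: [f [p [q a]]]]]]] + [t [f [p [q b]]]]]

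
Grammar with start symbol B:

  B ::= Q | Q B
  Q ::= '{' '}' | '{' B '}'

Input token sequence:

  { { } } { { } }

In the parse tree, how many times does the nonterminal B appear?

4

[B [Q { [B [Q { }]] }] [B [Q { [B [Q { }]] }]]]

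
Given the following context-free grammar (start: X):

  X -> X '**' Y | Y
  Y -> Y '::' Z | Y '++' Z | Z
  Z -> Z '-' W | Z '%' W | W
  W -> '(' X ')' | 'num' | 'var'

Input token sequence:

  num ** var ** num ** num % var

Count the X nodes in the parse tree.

4

[X [X [X [X [Y [Z [W num]]]] ** [Y [Z [W var]]]] ** [Y [Z [W num]]]] ** [Y [Z [Z [W num]] % [W var]]]]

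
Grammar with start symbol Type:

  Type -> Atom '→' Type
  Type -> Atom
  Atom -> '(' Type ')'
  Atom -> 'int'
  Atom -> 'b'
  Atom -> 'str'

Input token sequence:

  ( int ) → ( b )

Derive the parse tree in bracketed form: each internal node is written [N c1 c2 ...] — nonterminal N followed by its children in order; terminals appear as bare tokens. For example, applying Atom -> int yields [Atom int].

[Type [Atom ( [Type [Atom int]] )] → [Type [Atom ( [Type [Atom b]] )]]]

Type
Atom → Type
( Type ) → Type
( Atom ) → Type
( int ) → Type
( int ) → Atom
( int ) → ( Type )
( int ) → ( Atom )
( int ) → ( b )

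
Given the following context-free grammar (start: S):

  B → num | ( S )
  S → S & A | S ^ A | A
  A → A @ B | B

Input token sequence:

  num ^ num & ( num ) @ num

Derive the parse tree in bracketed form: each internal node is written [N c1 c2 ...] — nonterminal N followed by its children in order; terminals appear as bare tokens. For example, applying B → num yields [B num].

S
S & A
S ^ A & A
A ^ A & A
B ^ A & A
num ^ A & A
num ^ B & A
num ^ num & A
num ^ num & A @ B
num ^ num & B @ B
num ^ num & ( S ) @ B
num ^ num & ( A ) @ B
num ^ num & ( B ) @ B
num ^ num & ( num ) @ B
num ^ num & ( num ) @ num

[S [S [S [A [B num]]] ^ [A [B num]]] & [A [A [B ( [S [A [B num]]] )]] @ [B num]]]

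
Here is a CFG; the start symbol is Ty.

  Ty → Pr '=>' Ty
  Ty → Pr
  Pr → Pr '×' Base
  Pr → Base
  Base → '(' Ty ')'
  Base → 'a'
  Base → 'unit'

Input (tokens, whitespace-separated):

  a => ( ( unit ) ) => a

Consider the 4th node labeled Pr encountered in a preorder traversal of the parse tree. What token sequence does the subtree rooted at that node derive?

[Ty [Pr [Base a]] => [Ty [Pr [Base ( [Ty [Pr [Base ( [Ty [Pr [Base unit]]] )]]] )]] => [Ty [Pr [Base a]]]]]

unit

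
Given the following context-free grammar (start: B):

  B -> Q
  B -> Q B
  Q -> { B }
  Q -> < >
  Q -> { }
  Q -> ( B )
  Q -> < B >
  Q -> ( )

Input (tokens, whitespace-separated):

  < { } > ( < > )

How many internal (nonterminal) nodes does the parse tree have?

8

[B [Q < [B [Q { }]] >] [B [Q ( [B [Q < >]] )]]]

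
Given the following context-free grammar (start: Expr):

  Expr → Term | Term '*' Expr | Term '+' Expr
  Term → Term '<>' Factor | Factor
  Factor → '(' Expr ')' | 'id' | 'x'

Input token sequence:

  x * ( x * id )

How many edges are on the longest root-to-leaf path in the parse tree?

[Expr [Term [Factor x]] * [Expr [Term [Factor ( [Expr [Term [Factor x]] * [Expr [Term [Factor id]]]] )]]]]

8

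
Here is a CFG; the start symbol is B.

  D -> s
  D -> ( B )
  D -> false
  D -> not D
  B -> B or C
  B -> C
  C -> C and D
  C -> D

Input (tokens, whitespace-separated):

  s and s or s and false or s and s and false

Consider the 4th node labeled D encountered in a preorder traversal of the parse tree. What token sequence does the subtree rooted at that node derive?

[B [B [B [C [C [D s]] and [D s]]] or [C [C [D s]] and [D false]]] or [C [C [C [D s]] and [D s]] and [D false]]]

false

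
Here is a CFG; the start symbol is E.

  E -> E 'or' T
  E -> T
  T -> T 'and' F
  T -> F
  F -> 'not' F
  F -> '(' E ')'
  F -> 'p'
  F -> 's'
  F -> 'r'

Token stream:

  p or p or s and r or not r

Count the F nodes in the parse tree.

6

[E [E [E [E [T [F p]]] or [T [F p]]] or [T [T [F s]] and [F r]]] or [T [F not [F r]]]]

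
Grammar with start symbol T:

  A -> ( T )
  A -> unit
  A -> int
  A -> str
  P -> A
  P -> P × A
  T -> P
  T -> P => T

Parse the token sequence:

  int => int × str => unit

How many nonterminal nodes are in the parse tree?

[T [P [A int]] => [T [P [P [A int]] × [A str]] => [T [P [A unit]]]]]

11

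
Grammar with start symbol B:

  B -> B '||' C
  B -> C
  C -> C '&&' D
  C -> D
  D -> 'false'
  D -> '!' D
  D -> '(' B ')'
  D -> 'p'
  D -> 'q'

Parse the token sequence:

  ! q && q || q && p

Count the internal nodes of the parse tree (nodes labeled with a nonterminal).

[B [B [C [C [D ! [D q]]] && [D q]]] || [C [C [D q]] && [D p]]]

11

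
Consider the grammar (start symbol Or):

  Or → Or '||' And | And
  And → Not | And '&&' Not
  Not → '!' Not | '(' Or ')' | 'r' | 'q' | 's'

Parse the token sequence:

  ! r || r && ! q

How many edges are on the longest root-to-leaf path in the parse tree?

5

[Or [Or [And [Not ! [Not r]]]] || [And [And [Not r]] && [Not ! [Not q]]]]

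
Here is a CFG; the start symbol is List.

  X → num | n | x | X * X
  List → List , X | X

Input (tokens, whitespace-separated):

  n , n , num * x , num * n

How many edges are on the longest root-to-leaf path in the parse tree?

[List [List [List [List [X n]] , [X n]] , [X [X num] * [X x]]] , [X [X num] * [X n]]]

5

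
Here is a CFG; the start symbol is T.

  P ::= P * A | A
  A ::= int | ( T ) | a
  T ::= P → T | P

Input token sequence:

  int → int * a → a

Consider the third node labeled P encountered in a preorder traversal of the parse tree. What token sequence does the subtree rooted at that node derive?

[T [P [A int]] → [T [P [P [A int]] * [A a]] → [T [P [A a]]]]]

int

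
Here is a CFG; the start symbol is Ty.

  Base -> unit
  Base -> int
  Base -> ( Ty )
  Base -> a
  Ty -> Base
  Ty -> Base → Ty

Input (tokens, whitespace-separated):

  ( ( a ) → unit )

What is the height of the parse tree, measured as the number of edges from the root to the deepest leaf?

6

[Ty [Base ( [Ty [Base ( [Ty [Base a]] )] → [Ty [Base unit]]] )]]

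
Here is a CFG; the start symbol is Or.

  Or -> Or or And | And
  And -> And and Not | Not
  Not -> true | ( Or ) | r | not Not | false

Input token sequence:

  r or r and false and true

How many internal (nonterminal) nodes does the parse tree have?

10

[Or [Or [And [Not r]]] or [And [And [And [Not r]] and [Not false]] and [Not true]]]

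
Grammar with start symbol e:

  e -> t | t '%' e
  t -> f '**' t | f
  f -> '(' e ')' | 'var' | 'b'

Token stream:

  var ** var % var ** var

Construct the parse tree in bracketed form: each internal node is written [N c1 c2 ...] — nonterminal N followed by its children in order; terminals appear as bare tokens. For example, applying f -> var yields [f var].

[e [t [f var] ** [t [f var]]] % [e [t [f var] ** [t [f var]]]]]

e
t % e
f ** t % e
var ** t % e
var ** f % e
var ** var % e
var ** var % t
var ** var % f ** t
var ** var % var ** t
var ** var % var ** f
var ** var % var ** var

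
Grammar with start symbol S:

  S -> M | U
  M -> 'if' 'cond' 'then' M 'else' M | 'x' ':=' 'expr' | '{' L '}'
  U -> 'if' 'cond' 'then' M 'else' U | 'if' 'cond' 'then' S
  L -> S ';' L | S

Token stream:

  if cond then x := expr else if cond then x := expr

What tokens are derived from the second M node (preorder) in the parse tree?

[S [U if cond then [M x := expr] else [U if cond then [S [M x := expr]]]]]

x := expr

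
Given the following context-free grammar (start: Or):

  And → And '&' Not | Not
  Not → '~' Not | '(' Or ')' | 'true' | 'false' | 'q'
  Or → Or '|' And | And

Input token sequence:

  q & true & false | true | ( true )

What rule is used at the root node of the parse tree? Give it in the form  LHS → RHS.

Or → Or '|' And

[Or [Or [Or [And [And [And [Not q]] & [Not true]] & [Not false]]] | [And [Not true]]] | [And [Not ( [Or [And [Not true]]] )]]]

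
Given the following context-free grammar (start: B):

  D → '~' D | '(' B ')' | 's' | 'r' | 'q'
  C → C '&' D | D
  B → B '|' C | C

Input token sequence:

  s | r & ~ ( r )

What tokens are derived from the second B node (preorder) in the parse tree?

s

[B [B [C [D s]]] | [C [C [D r]] & [D ~ [D ( [B [C [D r]]] )]]]]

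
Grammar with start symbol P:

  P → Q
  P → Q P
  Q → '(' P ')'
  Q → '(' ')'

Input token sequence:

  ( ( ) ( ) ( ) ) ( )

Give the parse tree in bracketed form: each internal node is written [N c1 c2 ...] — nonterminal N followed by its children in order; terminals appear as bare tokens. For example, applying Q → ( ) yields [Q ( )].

P
Q P
( P ) P
( Q P ) P
( ( ) P ) P
( ( ) Q P ) P
( ( ) ( ) P ) P
( ( ) ( ) Q ) P
( ( ) ( ) ( ) ) P
( ( ) ( ) ( ) ) Q
( ( ) ( ) ( ) ) ( )

[P [Q ( [P [Q ( )] [P [Q ( )] [P [Q ( )]]]] )] [P [Q ( )]]]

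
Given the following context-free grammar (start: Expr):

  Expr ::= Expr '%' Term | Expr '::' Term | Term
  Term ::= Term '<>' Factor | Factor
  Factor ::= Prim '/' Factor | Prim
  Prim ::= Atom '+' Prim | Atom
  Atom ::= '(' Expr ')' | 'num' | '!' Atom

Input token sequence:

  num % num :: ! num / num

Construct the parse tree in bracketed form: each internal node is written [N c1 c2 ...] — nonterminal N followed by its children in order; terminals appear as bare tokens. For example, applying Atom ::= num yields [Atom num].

Expr
Expr :: Term
Expr % Term :: Term
Term % Term :: Term
Factor % Term :: Term
Prim % Term :: Term
Atom % Term :: Term
num % Term :: Term
num % Factor :: Term
num % Prim :: Term
num % Atom :: Term
num % num :: Term
num % num :: Factor
num % num :: Prim / Factor
num % num :: Atom / Factor
num % num :: ! Atom / Factor
num % num :: ! num / Factor
num % num :: ! num / Prim
num % num :: ! num / Atom
num % num :: ! num / num

[Expr [Expr [Expr [Term [Factor [Prim [Atom num]]]]] % [Term [Factor [Prim [Atom num]]]]] :: [Term [Factor [Prim [Atom ! [Atom num]]] / [Factor [Prim [Atom num]]]]]]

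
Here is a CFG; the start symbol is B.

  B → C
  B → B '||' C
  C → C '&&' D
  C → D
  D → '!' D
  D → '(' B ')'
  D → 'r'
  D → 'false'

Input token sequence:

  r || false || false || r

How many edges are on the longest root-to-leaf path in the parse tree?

6

[B [B [B [B [C [D r]]] || [C [D false]]] || [C [D false]]] || [C [D r]]]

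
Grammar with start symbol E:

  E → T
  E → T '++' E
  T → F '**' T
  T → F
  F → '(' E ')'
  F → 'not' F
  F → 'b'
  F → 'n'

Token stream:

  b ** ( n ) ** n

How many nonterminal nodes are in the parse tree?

10

[E [T [F b] ** [T [F ( [E [T [F n]]] )] ** [T [F n]]]]]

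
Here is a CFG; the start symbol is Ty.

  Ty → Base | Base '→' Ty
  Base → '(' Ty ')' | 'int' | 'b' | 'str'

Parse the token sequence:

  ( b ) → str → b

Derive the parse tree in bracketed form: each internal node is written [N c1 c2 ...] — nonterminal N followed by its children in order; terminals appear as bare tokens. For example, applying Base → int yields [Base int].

[Ty [Base ( [Ty [Base b]] )] → [Ty [Base str] → [Ty [Base b]]]]

Ty
Base → Ty
( Ty ) → Ty
( Base ) → Ty
( b ) → Ty
( b ) → Base → Ty
( b ) → str → Ty
( b ) → str → Base
( b ) → str → b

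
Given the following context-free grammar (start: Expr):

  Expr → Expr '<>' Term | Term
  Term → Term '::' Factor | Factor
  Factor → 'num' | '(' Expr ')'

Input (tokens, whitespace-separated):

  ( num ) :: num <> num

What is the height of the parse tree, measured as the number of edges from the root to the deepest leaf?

[Expr [Expr [Term [Term [Factor ( [Expr [Term [Factor num]]] )]] :: [Factor num]]] <> [Term [Factor num]]]

8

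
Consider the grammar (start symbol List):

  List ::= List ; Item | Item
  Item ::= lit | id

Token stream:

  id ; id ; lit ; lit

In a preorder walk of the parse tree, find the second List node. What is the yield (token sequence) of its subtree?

id ; id ; lit

[List [List [List [List [Item id]] ; [Item id]] ; [Item lit]] ; [Item lit]]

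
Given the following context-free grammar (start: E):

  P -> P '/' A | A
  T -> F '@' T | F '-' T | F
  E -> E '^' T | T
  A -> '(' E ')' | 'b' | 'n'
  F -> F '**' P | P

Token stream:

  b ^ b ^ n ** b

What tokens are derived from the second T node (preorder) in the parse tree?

[E [E [E [T [F [P [A b]]]]] ^ [T [F [P [A b]]]]] ^ [T [F [F [P [A n]]] ** [P [A b]]]]]

b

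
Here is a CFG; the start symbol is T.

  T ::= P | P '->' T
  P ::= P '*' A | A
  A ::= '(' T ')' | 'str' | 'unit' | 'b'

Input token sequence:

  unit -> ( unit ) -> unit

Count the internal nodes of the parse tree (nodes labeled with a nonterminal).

12

[T [P [A unit]] -> [T [P [A ( [T [P [A unit]]] )]] -> [T [P [A unit]]]]]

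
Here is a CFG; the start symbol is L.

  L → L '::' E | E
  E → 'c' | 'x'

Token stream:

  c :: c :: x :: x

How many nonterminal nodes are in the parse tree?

[L [L [L [L [E c]] :: [E c]] :: [E x]] :: [E x]]

8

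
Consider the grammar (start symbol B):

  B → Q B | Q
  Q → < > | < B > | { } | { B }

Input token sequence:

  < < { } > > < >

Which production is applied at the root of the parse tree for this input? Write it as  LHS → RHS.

[B [Q < [B [Q < [B [Q { }]] >]] >] [B [Q < >]]]

B → Q B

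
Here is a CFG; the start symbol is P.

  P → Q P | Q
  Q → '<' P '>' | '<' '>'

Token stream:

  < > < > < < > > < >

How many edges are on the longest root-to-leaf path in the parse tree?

6

[P [Q < >] [P [Q < >] [P [Q < [P [Q < >]] >] [P [Q < >]]]]]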